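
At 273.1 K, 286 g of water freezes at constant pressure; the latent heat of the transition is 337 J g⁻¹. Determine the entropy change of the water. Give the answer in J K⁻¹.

Heat released by the substance: Q = −mL = −286 × 337 = −96382 J.
At constant T, ΔS = Q_rev/T = −96382 / 273.1 = -353 J/K.

ΔS = -353 J/K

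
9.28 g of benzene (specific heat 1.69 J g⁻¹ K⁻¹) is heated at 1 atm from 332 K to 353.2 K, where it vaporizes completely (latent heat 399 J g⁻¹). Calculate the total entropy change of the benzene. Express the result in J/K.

Warming step: ΔS₁ = m c ln(T_tr/T_i) = 9.28 × 1.69 × ln(353.2/332) = 0.9708 J/K.
Phase change: ΔS₂ = +mL/T_tr = 9.28 × 399 / 353.2 = 10.48 J/K.
ΔS_total = (0.9708) + (10.48) = 11.5 J/K.

ΔS = 11.5 J/K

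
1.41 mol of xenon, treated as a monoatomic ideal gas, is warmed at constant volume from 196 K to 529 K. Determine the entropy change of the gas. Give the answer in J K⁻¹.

At constant volume, ΔS = nC_V ln(T₂/T₁) with C_V = 3R/2 = 12.47 J mol⁻¹ K⁻¹.
ΔS = 1.41 × 12.47 × ln(529/196) = 17.5 J/K.

ΔS = 17.5 J/K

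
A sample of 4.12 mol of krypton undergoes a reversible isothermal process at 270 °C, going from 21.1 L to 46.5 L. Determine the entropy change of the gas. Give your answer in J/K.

For an isothermal ideal gas ΔS_gas = nR ln(V₂/V₁) = 4.12 × 8.314 × ln(46.5/21.1) = 27.1 J/K.

ΔS_gas = 27.1 J/K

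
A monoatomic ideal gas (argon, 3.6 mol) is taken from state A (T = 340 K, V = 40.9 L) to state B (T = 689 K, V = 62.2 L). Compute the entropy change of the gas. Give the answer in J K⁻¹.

Entropy is a state function: ΔS = nC_V ln(T₂/T₁) + nR ln(V₂/V₁), with C_V = 3R/2 = 12.47 J mol⁻¹ K⁻¹ for a monoatomic ideal gas.
ΔS = 3.6 × [12.47 × ln(689/340) + 8.314 × ln(62.2/40.9)] = 44.3 J/K.

ΔS = 44.3 J/K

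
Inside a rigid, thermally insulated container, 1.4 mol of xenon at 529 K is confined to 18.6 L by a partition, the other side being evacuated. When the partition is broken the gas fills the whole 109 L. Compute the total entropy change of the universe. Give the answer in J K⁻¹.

No heat is exchanged and no work is done, so the ideal-gas temperature stays constant.
Entropy is a state function; using a reversible isothermal path, ΔS_gas = nR ln(V₂/V₁) = 1.4 × 8.314 × ln(109/18.6) = 20.6 J/K.
The insulated surroundings exchange no heat, so ΔS_surr = 0 and ΔS_universe = ΔS_gas.

ΔS_universe = 20.6 J/K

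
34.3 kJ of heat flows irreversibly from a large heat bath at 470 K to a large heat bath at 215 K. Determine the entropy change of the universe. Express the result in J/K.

ΔS_hot = −Q/T_H = −34300/470 = -72.979 J/K and ΔS_cold = +Q/T_C = 34300/215 = 159.53 J/K.
ΔS_total = -72.979 + 159.53 = 86.6 J/K, positive as the second law requires.

ΔS_total = 86.6 J/K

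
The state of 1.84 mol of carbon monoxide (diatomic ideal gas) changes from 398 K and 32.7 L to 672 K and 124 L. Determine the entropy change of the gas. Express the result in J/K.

ΔS = 40.4 J/K

Entropy is a state function: ΔS = nC_V ln(T₂/T₁) + nR ln(V₂/V₁), with C_V = 5R/2 = 20.79 J mol⁻¹ K⁻¹ for a diatomic ideal gas.
ΔS = 1.84 × [20.79 × ln(672/398) + 8.314 × ln(124/32.7)] = 40.4 J/K.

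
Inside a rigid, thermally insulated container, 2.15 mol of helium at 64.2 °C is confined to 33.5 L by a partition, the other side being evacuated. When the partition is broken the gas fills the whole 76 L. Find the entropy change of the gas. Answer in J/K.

ΔS_gas = 14.6 J/K

For an ideal gas in free expansion Q = 0 and W = 0, so T is unchanged.
Entropy is a state function; using a reversible isothermal path, ΔS_gas = nR ln(V₂/V₁) = 2.15 × 8.314 × ln(76/33.5) = 14.6 J/K.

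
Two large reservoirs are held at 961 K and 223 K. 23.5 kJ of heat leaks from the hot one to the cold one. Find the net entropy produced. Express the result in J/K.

ΔS_hot = −Q/T_H = −23500/961 = -24.454 J/K and ΔS_cold = +Q/T_C = 23500/223 = 105.38 J/K.
ΔS_total = -24.454 + 105.38 = 80.9 J/K, positive as the second law requires.

ΔS_total = 80.9 J/K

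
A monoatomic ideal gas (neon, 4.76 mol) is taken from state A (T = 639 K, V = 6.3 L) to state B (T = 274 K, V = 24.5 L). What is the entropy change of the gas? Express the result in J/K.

ΔS = 3.48 J/K

Entropy is a state function: ΔS = nC_V ln(T₂/T₁) + nR ln(V₂/V₁), with C_V = 3R/2 = 12.47 J mol⁻¹ K⁻¹ for a monoatomic ideal gas.
ΔS = 4.76 × [12.47 × ln(274/639) + 8.314 × ln(24.5/6.3)] = 3.48 J/K.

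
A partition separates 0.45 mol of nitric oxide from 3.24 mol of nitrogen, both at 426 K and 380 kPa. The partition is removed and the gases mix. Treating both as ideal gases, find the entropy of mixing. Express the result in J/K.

ΔS_mix = 11.4 J/K

Mole fractions: x_A = 0.45/3.69 = 0.122, x_B = 0.878.
ΔS_mix = −R(n_A ln x_A + n_B ln x_B) = −8.314 × (0.45 ln 0.122 + 3.24 ln 0.878) = 11.4 J/K.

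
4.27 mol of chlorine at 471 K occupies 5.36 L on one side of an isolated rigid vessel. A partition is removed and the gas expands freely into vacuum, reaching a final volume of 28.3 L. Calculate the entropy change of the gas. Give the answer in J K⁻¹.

ΔS_gas = 59.1 J/K

No heat is exchanged and no work is done, so the ideal-gas temperature stays constant.
Entropy is a state function; using a reversible isothermal path, ΔS_gas = nR ln(V₂/V₁) = 4.27 × 8.314 × ln(28.3/5.36) = 59.1 J/K.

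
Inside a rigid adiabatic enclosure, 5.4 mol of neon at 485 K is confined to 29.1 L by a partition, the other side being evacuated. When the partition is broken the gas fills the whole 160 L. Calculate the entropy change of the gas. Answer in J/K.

ΔS_gas = 76.5 J/K

No heat is exchanged and no work is done, so the ideal-gas temperature stays constant.
Entropy is a state function; using a reversible isothermal path, ΔS_gas = nR ln(V₂/V₁) = 5.4 × 8.314 × ln(160/29.1) = 76.5 J/K.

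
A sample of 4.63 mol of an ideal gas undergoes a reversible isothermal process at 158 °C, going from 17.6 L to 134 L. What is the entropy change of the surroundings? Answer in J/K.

For an isothermal ideal gas ΔS_gas = nR ln(V₂/V₁) = 4.63 × 8.314 × ln(134/17.6) = 78.1 J/K.
The process is reversible, so ΔS_surr = −ΔS_gas = -78.1 J/K and ΔS_universe = 0.

ΔS_surr = -78.1 J/K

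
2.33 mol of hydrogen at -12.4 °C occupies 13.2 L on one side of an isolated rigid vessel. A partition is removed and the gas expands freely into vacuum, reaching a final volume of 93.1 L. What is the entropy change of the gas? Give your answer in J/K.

ΔS_gas = 37.8 J/K

No heat is exchanged and no work is done, so the ideal-gas temperature stays constant.
Entropy is a state function; using a reversible isothermal path, ΔS_gas = nR ln(V₂/V₁) = 2.33 × 8.314 × ln(93.1/13.2) = 37.8 J/K.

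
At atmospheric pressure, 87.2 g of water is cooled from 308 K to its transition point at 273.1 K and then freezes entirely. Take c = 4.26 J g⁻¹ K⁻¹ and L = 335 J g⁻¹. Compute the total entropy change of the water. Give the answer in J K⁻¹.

Cooling step: ΔS₁ = m c ln(T_tr/T_i) = 87.2 × 4.26 × ln(273.1/308) = -44.67 J/K.
Phase change: ΔS₂ = −mL/T_tr = −87.2 × 335 / 273.1 = -107 J/K.
ΔS_total = (-44.67) + (-107) = -152 J/K.

ΔS = -152 J/K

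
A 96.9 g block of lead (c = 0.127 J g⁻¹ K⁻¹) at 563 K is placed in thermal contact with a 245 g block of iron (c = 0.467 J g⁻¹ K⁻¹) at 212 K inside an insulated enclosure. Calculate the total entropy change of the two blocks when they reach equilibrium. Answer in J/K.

ΔS_total = 6.87 J/K

Energy balance: T_f = (m₁c₁T₁ + m₂c₂T₂)/(m₁c₁ + m₂c₂) = 246.09 K.
ΔS₁ = m₁c₁ ln(T_f/T₁) = 12.3063 × ln(246.09/563) = -10.185 J/K.
ΔS₂ = m₂c₂ ln(T_f/T₂) = 114.415 × ln(246.09/212) = 17.059 J/K.
ΔS_total = -10.185 + 17.059 = 6.87 J/K.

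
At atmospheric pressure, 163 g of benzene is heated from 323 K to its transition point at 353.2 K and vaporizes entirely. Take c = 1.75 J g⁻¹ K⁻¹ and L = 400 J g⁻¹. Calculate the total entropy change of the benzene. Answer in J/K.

Warming step: ΔS₁ = m c ln(T_tr/T_i) = 163 × 1.75 × ln(353.2/323) = 25.5 J/K.
Phase change: ΔS₂ = +mL/T_tr = 163 × 400 / 353.2 = 184.6 J/K.
ΔS_total = (25.5) + (184.6) = 210 J/K.

ΔS = 210 J/K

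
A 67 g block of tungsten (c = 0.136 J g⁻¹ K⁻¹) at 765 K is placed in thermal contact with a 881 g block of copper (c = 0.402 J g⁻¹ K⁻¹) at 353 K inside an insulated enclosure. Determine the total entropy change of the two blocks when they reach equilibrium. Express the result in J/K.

ΔS_total = 3.43 J/K

Energy balance: T_f = (m₁c₁T₁ + m₂c₂T₂)/(m₁c₁ + m₂c₂) = 363.33 K.
ΔS₁ = m₁c₁ ln(T_f/T₁) = 9.112 × ln(363.33/765) = -6.7844 J/K.
ΔS₂ = m₂c₂ ln(T_f/T₂) = 354.162 × ln(363.33/353) = 10.219 J/K.
ΔS_total = -6.7844 + 10.219 = 3.43 J/K.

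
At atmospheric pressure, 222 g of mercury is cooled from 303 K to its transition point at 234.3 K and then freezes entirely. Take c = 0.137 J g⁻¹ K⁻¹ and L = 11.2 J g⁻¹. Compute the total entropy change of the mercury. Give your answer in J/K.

ΔS = -18.4 J/K

Cooling step: ΔS₁ = m c ln(T_tr/T_i) = 222 × 0.137 × ln(234.3/303) = -7.82 J/K.
Phase change: ΔS₂ = −mL/T_tr = −222 × 11.2 / 234.3 = -10.61 J/K.
ΔS_total = (-7.82) + (-10.61) = -18.4 J/K.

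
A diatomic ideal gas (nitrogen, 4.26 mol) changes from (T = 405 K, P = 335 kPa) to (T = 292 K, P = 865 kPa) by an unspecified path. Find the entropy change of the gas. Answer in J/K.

ΔS = -74.1 J/K

ΔS = nC_p ln(T₂/T₁) − nR ln(P₂/P₁), with C_p = 7R/2 = 29.1 J mol⁻¹ K⁻¹ for a diatomic ideal gas.
ΔS = 4.26 × [29.1 × ln(292/405) − 8.314 × ln(865/335)] = -74.1 J/K.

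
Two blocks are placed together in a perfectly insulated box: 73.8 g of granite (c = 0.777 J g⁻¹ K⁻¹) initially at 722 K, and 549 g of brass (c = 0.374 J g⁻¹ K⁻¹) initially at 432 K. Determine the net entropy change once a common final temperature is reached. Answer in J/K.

ΔS_total = 6.47 J/K

Energy balance: T_f = (m₁c₁T₁ + m₂c₂T₂)/(m₁c₁ + m₂c₂) = 495.31 K.
ΔS₁ = m₁c₁ ln(T_f/T₁) = 57.3426 × ln(495.31/722) = -21.61 J/K.
ΔS₂ = m₂c₂ ln(T_f/T₂) = 205.326 × ln(495.31/432) = 28.08 J/K.
ΔS_total = -21.61 + 28.08 = 6.47 J/K.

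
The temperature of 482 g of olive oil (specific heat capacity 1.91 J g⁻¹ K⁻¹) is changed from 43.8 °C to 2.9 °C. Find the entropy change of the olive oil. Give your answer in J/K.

In kelvin: T₁ = 316.95 K, T₂ = 276.05 K. ΔS = ∫dQ_rev/T = m c ln(T₂/T₁) = 482 × 1.91 × ln(276.05/316.95) = -127 J/K.

ΔS = -127 J/K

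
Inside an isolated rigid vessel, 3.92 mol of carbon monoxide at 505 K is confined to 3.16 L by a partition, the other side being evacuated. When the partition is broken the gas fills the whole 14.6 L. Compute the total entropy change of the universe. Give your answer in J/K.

For an ideal gas in free expansion Q = 0 and W = 0, so T is unchanged.
Entropy is a state function; using a reversible isothermal path, ΔS_gas = nR ln(V₂/V₁) = 3.92 × 8.314 × ln(14.6/3.16) = 49.9 J/K.
The insulated surroundings exchange no heat, so ΔS_surr = 0 and ΔS_universe = ΔS_gas.

ΔS_universe = 49.9 J/K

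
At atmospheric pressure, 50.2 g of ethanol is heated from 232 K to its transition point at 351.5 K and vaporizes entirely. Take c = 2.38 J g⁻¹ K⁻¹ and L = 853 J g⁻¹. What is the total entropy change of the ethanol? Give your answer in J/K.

Warming step: ΔS₁ = m c ln(T_tr/T_i) = 50.2 × 2.38 × ln(351.5/232) = 49.64 J/K.
Phase change: ΔS₂ = +mL/T_tr = 50.2 × 853 / 351.5 = 121.8 J/K.
ΔS_total = (49.64) + (121.8) = 171 J/K.

ΔS = 171 J/K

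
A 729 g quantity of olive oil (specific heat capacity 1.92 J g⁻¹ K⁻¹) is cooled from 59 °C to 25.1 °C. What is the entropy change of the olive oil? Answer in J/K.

In kelvin: T₁ = 332.15 K, T₂ = 298.25 K. ΔS = ∫dQ_rev/T = m c ln(T₂/T₁) = 729 × 1.92 × ln(298.25/332.15) = -151 J/K.

ΔS = -151 J/K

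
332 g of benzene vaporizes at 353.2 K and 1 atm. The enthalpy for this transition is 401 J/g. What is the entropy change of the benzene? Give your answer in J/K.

ΔS = 377 J/K

Heat absorbed by the substance: Q = mL = 332 × 401 = 133132 J.
At constant T, ΔS = Q_rev/T = 133132 / 353.2 = 377 J/K.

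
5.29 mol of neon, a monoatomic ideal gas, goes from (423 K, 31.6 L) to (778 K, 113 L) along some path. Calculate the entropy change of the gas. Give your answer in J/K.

Entropy is a state function: ΔS = nC_V ln(T₂/T₁) + nR ln(V₂/V₁), with C_V = 3R/2 = 12.47 J mol⁻¹ K⁻¹ for a monoatomic ideal gas.
ΔS = 5.29 × [12.47 × ln(778/423) + 8.314 × ln(113/31.6)] = 96.2 J/K.

ΔS = 96.2 J/K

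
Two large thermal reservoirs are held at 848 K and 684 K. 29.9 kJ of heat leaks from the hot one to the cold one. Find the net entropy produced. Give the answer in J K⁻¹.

ΔS_hot = −Q/T_H = −29900/848 = -35.26 J/K and ΔS_cold = +Q/T_C = 29900/684 = 43.71 J/K.
ΔS_total = -35.26 + 43.71 = 8.45 J/K, positive as the second law requires.

ΔS_total = 8.45 J/K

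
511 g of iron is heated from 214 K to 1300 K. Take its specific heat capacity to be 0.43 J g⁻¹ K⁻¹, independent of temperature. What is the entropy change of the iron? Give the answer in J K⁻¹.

ΔS = ∫dQ_rev/T = m c ln(T₂/T₁) = 511 × 0.43 × ln(1300/214) = 396 J/K.

ΔS = 396 J/K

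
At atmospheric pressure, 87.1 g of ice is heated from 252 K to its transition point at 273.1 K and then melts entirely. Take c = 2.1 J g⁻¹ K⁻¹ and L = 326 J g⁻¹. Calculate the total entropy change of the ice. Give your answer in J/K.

ΔS = 119 J/K

Warming step: ΔS₁ = m c ln(T_tr/T_i) = 87.1 × 2.1 × ln(273.1/252) = 14.71 J/K.
Phase change: ΔS₂ = +mL/T_tr = 87.1 × 326 / 273.1 = 104 J/K.
ΔS_total = (14.71) + (104) = 119 J/K.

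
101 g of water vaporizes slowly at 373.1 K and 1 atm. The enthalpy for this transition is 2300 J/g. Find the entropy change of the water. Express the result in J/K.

ΔS = 623 J/K

Heat absorbed by the substance: Q = mL = 101 × 2300 = 232300 J.
At constant T, ΔS = Q_rev/T = 232300 / 373.1 = 623 J/K.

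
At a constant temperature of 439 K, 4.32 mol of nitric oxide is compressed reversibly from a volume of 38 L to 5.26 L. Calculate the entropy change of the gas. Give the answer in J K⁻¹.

ΔS_gas = -71 J/K

For an isothermal ideal gas ΔS_gas = nR ln(V₂/V₁) = 4.32 × 8.314 × ln(5.26/38) = -71 J/K.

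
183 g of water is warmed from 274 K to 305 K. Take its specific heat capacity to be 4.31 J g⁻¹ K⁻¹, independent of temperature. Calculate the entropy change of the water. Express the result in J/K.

ΔS = ∫dQ_rev/T = m c ln(T₂/T₁) = 183 × 4.31 × ln(305/274) = 84.5 J/K.

ΔS = 84.5 J/K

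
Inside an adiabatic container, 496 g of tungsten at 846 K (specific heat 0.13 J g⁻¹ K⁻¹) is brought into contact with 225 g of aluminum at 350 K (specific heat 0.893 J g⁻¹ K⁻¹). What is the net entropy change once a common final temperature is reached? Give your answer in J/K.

Energy balance: T_f = (m₁c₁T₁ + m₂c₂T₂)/(m₁c₁ + m₂c₂) = 470.5 K.
ΔS₁ = m₁c₁ ln(T_f/T₁) = 64.48 × ln(470.5/846) = -37.83 J/K.
ΔS₂ = m₂c₂ ln(T_f/T₂) = 200.925 × ln(470.5/350) = 59.45 J/K.
ΔS_total = -37.83 + 59.45 = 21.6 J/K.

ΔS_total = 21.6 J/K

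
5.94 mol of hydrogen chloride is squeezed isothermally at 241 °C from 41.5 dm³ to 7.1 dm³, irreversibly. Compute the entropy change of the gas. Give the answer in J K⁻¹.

Entropy is a state function, so ΔS_gas depends only on the end states.
For an isothermal ideal gas ΔS_gas = nR ln(V₂/V₁) = 5.94 × 8.314 × ln(7.1/41.5) = -87.2 J/K.

ΔS_gas = -87.2 J/K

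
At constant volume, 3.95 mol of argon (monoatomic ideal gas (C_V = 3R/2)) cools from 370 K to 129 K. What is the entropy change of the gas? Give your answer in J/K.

ΔS = -51.9 J/K

At constant volume, ΔS = nC_V ln(T₂/T₁) with C_V = 3R/2 = 12.47 J mol⁻¹ K⁻¹.
ΔS = 3.95 × 12.47 × ln(129/370) = -51.9 J/K.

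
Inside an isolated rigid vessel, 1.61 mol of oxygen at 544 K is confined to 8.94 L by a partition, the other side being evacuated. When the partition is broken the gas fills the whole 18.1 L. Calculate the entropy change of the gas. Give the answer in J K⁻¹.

ΔS_gas = 9.44 J/K

No heat is exchanged and no work is done, so the ideal-gas temperature stays constant.
Entropy is a state function; using a reversible isothermal path, ΔS_gas = nR ln(V₂/V₁) = 1.61 × 8.314 × ln(18.1/8.94) = 9.44 J/K.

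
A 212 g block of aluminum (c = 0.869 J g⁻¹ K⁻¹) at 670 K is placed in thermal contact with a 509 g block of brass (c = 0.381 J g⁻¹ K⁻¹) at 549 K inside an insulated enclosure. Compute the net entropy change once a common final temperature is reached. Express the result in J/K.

ΔS_total = 1.87 J/K

Energy balance: T_f = (m₁c₁T₁ + m₂c₂T₂)/(m₁c₁ + m₂c₂) = 607.95 K.
ΔS₁ = m₁c₁ ln(T_f/T₁) = 184.228 × ln(607.95/670) = -17.905 J/K.
ΔS₂ = m₂c₂ ln(T_f/T₂) = 193.929 × ln(607.95/549) = 19.779 J/K.
ΔS_total = -17.905 + 19.779 = 1.87 J/K.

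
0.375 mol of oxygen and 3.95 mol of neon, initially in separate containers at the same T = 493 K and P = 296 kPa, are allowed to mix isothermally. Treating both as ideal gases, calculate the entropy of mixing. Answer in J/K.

ΔS_mix = 10.6 J/K

Mole fractions: x_A = 0.375/4.33 = 0.0867, x_B = 0.913.
ΔS_mix = −R(n_A ln x_A + n_B ln x_B) = −8.314 × (0.375 ln 0.0867 + 3.95 ln 0.913) = 10.6 J/K.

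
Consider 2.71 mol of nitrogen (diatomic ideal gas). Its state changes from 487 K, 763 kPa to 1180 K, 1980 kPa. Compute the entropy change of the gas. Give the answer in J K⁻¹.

ΔS = 48.3 J/K

ΔS = nC_p ln(T₂/T₁) − nR ln(P₂/P₁), with C_p = 7R/2 = 29.1 J mol⁻¹ K⁻¹ for a diatomic ideal gas.
ΔS = 2.71 × [29.1 × ln(1180/487) − 8.314 × ln(1980/763)] = 48.3 J/K.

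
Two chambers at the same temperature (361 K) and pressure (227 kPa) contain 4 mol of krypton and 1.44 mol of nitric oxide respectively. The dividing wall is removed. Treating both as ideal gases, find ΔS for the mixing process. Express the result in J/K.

Mole fractions: x_A = 4/5.44 = 0.735, x_B = 0.265.
ΔS_mix = −R(n_A ln x_A + n_B ln x_B) = −8.314 × (4 ln 0.735 + 1.44 ln 0.265) = 26.1 J/K.

ΔS_mix = 26.1 J/K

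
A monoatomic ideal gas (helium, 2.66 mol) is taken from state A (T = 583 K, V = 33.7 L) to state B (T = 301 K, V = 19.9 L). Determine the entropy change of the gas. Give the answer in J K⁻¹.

Entropy is a state function: ΔS = nC_V ln(T₂/T₁) + nR ln(V₂/V₁), with C_V = 3R/2 = 12.47 J mol⁻¹ K⁻¹ for a monoatomic ideal gas.
ΔS = 2.66 × [12.47 × ln(301/583) + 8.314 × ln(19.9/33.7)] = -33.6 J/K.

ΔS = -33.6 J/K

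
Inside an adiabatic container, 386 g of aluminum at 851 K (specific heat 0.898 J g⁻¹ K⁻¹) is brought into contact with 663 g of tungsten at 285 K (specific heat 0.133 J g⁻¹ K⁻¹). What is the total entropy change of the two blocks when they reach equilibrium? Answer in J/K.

Energy balance: T_f = (m₁c₁T₁ + m₂c₂T₂)/(m₁c₁ + m₂c₂) = 736.22 K.
ΔS₁ = m₁c₁ ln(T_f/T₁) = 346.628 × ln(736.22/851) = -50.22 J/K.
ΔS₂ = m₂c₂ ln(T_f/T₂) = 88.179 × ln(736.22/285) = 83.68 J/K.
ΔS_total = -50.22 + 83.68 = 33.5 J/K.

ΔS_total = 33.5 J/K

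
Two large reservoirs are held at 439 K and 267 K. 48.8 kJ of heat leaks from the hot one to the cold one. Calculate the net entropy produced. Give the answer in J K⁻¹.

ΔS_hot = −Q/T_H = −48800/439 = -111.2 J/K and ΔS_cold = +Q/T_C = 48800/267 = 182.8 J/K.
ΔS_total = -111.2 + 182.8 = 71.6 J/K, positive as the second law requires.

ΔS_total = 71.6 J/K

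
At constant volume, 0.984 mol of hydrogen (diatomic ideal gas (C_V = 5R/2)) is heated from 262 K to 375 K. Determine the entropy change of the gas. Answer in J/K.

ΔS = 7.33 J/K

At constant volume, ΔS = nC_V ln(T₂/T₁) with C_V = 5R/2 = 20.79 J mol⁻¹ K⁻¹.
ΔS = 0.984 × 20.79 × ln(375/262) = 7.33 J/K.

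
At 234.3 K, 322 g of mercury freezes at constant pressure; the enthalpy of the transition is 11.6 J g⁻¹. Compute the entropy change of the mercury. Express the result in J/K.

Heat released by the substance: Q = −mL = −322 × 11.6 = −3735.2 J.
At constant T, ΔS = Q_rev/T = −3735.2 / 234.3 = -15.9 J/K.

ΔS = -15.9 J/K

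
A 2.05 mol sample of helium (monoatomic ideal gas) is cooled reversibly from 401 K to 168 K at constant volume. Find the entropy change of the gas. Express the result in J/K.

At constant volume, ΔS = nC_V ln(T₂/T₁) with C_V = 3R/2 = 12.47 J mol⁻¹ K⁻¹.
ΔS = 2.05 × 12.47 × ln(168/401) = -22.2 J/K.

ΔS = -22.2 J/K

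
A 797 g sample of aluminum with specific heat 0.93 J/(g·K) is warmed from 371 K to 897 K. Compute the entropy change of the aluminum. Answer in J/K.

ΔS = ∫dQ_rev/T = m c ln(T₂/T₁) = 797 × 0.93 × ln(897/371) = 654 J/K.

ΔS = 654 J/K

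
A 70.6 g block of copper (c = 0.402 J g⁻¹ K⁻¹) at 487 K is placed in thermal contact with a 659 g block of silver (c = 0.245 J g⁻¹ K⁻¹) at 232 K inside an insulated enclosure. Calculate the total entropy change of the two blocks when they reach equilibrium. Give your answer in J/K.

ΔS_total = 7.84 J/K

Energy balance: T_f = (m₁c₁T₁ + m₂c₂T₂)/(m₁c₁ + m₂c₂) = 270.12 K.
ΔS₁ = m₁c₁ ln(T_f/T₁) = 28.3812 × ln(270.12/487) = -16.727 J/K.
ΔS₂ = m₂c₂ ln(T_f/T₂) = 161.455 × ln(270.12/232) = 24.564 J/K.
ΔS_total = -16.727 + 24.564 = 7.84 J/K.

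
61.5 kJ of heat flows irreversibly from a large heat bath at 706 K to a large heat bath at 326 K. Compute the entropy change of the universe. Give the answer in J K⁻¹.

ΔS_total = 102 J/K

ΔS_hot = −Q/T_H = −61500/706 = -87.11 J/K and ΔS_cold = +Q/T_C = 61500/326 = 188.7 J/K.
ΔS_total = -87.11 + 188.7 = 102 J/K, positive as the second law requires.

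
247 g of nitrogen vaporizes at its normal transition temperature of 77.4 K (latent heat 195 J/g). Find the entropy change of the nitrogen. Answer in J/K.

Heat absorbed by the substance: Q = mL = 247 × 195 = 48165 J.
At constant T, ΔS = Q_rev/T = 48165 / 77.4 = 622 J/K.

ΔS = 622 J/K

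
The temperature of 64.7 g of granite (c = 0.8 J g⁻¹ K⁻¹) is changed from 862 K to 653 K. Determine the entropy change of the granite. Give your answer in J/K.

ΔS = -14.4 J/K

ΔS = ∫dQ_rev/T = m c ln(T₂/T₁) = 64.7 × 0.8 × ln(653/862) = -14.4 J/K.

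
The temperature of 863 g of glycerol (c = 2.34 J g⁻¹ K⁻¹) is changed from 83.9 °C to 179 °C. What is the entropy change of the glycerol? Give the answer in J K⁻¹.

ΔS = 477 J/K

In kelvin: T₁ = 357.05 K, T₂ = 452.15 K. ΔS = ∫dQ_rev/T = m c ln(T₂/T₁) = 863 × 2.34 × ln(452.15/357.05) = 477 J/K.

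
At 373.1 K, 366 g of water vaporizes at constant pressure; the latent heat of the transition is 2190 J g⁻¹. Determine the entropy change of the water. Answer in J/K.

Heat absorbed by the substance: Q = mL = 366 × 2190 = 801540 J.
At constant T, ΔS = Q_rev/T = 801540 / 373.1 = 2150 J/K.

ΔS = 2150 J/K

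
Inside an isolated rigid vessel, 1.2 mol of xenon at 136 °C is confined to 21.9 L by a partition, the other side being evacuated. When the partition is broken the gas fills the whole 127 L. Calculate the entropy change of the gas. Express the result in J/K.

For an ideal gas in free expansion Q = 0 and W = 0, so T is unchanged.
Entropy is a state function; using a reversible isothermal path, ΔS_gas = nR ln(V₂/V₁) = 1.2 × 8.314 × ln(127/21.9) = 17.5 J/K.

ΔS_gas = 17.5 J/K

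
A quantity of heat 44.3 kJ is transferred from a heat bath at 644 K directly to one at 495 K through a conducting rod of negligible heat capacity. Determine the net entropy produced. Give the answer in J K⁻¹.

ΔS_hot = −Q/T_H = −44300/644 = -68.79 J/K and ΔS_cold = +Q/T_C = 44300/495 = 89.49 J/K.
ΔS_total = -68.79 + 89.49 = 20.7 J/K, positive as the second law requires.

ΔS_total = 20.7 J/K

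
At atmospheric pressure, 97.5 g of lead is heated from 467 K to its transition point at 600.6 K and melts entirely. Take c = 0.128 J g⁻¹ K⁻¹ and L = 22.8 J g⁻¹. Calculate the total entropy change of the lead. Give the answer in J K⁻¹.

ΔS = 6.84 J/K

Warming step: ΔS₁ = m c ln(T_tr/T_i) = 97.5 × 0.128 × ln(600.6/467) = 3.14 J/K.
Phase change: ΔS₂ = +mL/T_tr = 97.5 × 22.8 / 600.6 = 3.701 J/K.
ΔS_total = (3.14) + (3.701) = 6.84 J/K.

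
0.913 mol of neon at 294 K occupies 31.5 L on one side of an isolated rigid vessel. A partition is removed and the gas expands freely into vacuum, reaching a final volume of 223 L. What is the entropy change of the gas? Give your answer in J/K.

No heat is exchanged and no work is done, so the ideal-gas temperature stays constant.
Entropy is a state function; using a reversible isothermal path, ΔS_gas = nR ln(V₂/V₁) = 0.913 × 8.314 × ln(223/31.5) = 14.9 J/K.

ΔS_gas = 14.9 J/K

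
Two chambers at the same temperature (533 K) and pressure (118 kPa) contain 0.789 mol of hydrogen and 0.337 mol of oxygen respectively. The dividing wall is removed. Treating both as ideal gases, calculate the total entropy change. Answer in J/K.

ΔS_mix = 5.71 J/K

Mole fractions: x_A = 0.789/1.13 = 0.701, x_B = 0.299.
ΔS_mix = −R(n_A ln x_A + n_B ln x_B) = −8.314 × (0.789 ln 0.701 + 0.337 ln 0.299) = 5.71 J/K.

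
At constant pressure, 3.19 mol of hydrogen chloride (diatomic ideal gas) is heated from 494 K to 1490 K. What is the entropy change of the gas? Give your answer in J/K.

ΔS = 102 J/K

At constant pressure, ΔS = nC_p ln(T₂/T₁) with C_p = 7R/2 = 29.1 J mol⁻¹ K⁻¹.
ΔS = 3.19 × 29.1 × ln(1490/494) = 102 J/K.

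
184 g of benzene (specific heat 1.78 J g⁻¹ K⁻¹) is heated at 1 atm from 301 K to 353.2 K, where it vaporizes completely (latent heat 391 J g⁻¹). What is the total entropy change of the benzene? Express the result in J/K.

Warming step: ΔS₁ = m c ln(T_tr/T_i) = 184 × 1.78 × ln(353.2/301) = 52.38 J/K.
Phase change: ΔS₂ = +mL/T_tr = 184 × 391 / 353.2 = 203.7 J/K.
ΔS_total = (52.38) + (203.7) = 256 J/K.

ΔS = 256 J/K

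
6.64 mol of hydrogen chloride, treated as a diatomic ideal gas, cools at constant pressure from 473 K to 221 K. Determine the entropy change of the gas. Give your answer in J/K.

ΔS = -147 J/K

At constant pressure, ΔS = nC_p ln(T₂/T₁) with C_p = 7R/2 = 29.1 J mol⁻¹ K⁻¹.
ΔS = 6.64 × 29.1 × ln(221/473) = -147 J/K.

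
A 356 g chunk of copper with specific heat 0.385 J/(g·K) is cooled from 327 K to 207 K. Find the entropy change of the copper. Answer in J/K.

ΔS = -62.7 J/K

ΔS = ∫dQ_rev/T = m c ln(T₂/T₁) = 356 × 0.385 × ln(207/327) = -62.7 J/K.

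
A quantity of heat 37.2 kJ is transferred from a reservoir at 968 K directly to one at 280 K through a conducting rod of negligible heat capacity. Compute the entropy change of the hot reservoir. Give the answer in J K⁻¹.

ΔS_hot = -38.4 J/K

The hot reservoir loses heat Q, so ΔS_hot = −Q/T_H = −37200/968 = -38.4 J/K.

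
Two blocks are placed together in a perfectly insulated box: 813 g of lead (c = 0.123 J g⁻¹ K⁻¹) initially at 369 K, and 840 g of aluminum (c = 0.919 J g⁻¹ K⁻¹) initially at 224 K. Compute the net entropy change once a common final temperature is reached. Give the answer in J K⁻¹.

Energy balance: T_f = (m₁c₁T₁ + m₂c₂T₂)/(m₁c₁ + m₂c₂) = 240.63 K.
ΔS₁ = m₁c₁ ln(T_f/T₁) = 99.999 × ln(240.63/369) = -42.75 J/K.
ΔS₂ = m₂c₂ ln(T_f/T₂) = 771.96 × ln(240.63/224) = 55.28 J/K.
ΔS_total = -42.75 + 55.28 = 12.5 J/K.

ΔS_total = 12.5 J/K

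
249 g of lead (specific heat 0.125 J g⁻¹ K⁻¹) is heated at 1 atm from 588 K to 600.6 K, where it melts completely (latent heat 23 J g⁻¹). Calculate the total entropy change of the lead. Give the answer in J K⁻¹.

ΔS = 10.2 J/K

Warming step: ΔS₁ = m c ln(T_tr/T_i) = 249 × 0.125 × ln(600.6/588) = 0.6599 J/K.
Phase change: ΔS₂ = +mL/T_tr = 249 × 23 / 600.6 = 9.535 J/K.
ΔS_total = (0.6599) + (9.535) = 10.2 J/K.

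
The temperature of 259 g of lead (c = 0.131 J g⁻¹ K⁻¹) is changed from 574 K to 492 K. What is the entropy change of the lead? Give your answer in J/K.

ΔS = ∫dQ_rev/T = m c ln(T₂/T₁) = 259 × 0.131 × ln(492/574) = -5.23 J/K.

ΔS = -5.23 J/K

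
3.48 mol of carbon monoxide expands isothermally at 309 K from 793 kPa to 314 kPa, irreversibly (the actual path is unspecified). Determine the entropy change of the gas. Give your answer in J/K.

Entropy is a state function, so ΔS_gas depends only on the end states.
For an isothermal ideal gas ΔS_gas = nR ln(P₁/P₂) = 3.48 × 8.314 × ln(793/314) = 26.8 J/K.

ΔS_gas = 26.8 J/K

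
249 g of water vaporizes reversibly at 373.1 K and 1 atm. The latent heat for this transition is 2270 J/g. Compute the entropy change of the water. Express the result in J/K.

ΔS = 1510 J/K

Heat absorbed by the substance: Q = mL = 249 × 2270 = 565230 J.
At constant T, ΔS = Q_rev/T = 565230 / 373.1 = 1510 J/K.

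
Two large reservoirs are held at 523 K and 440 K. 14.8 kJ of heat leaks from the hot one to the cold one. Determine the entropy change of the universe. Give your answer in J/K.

ΔS_total = 5.34 J/K

ΔS_hot = −Q/T_H = −14800/523 = -28.3 J/K and ΔS_cold = +Q/T_C = 14800/440 = 33.64 J/K.
ΔS_total = -28.3 + 33.64 = 5.34 J/K, positive as the second law requires.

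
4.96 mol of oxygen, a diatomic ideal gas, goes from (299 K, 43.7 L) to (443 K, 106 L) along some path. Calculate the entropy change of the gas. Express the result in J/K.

Entropy is a state function: ΔS = nC_V ln(T₂/T₁) + nR ln(V₂/V₁), with C_V = 5R/2 = 20.79 J mol⁻¹ K⁻¹ for a diatomic ideal gas.
ΔS = 4.96 × [20.79 × ln(443/299) + 8.314 × ln(106/43.7)] = 77.1 J/K.

ΔS = 77.1 J/K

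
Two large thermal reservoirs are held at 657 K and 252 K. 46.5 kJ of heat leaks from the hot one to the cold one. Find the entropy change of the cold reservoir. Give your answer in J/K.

The cold reservoir gains heat Q, so ΔS_cold = +Q/T_C = 46500/252 = 185 J/K.

ΔS_cold = 185 J/K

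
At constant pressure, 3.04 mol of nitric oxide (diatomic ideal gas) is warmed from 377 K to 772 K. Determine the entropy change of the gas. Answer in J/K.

ΔS = 63.4 J/K

At constant pressure, ΔS = nC_p ln(T₂/T₁) with C_p = 7R/2 = 29.1 J mol⁻¹ K⁻¹.
ΔS = 3.04 × 29.1 × ln(772/377) = 63.4 J/K.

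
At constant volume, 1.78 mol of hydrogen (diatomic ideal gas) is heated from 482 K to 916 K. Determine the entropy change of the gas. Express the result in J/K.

At constant volume, ΔS = nC_V ln(T₂/T₁) with C_V = 5R/2 = 20.79 J mol⁻¹ K⁻¹.
ΔS = 1.78 × 20.79 × ln(916/482) = 23.8 J/K.

ΔS = 23.8 J/K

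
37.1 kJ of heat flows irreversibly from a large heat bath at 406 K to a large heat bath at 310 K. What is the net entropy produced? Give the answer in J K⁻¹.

ΔS_hot = −Q/T_H = −37100/406 = -91.38 J/K and ΔS_cold = +Q/T_C = 37100/310 = 119.7 J/K.
ΔS_total = -91.38 + 119.7 = 28.3 J/K, positive as the second law requires.

ΔS_total = 28.3 J/K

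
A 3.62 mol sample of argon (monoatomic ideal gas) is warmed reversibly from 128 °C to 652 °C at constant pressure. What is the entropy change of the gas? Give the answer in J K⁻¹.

ΔS = 62.9 J/K

In kelvin: T₁ = 401.15 K, T₂ = 925.15 K. At constant pressure, ΔS = nC_p ln(T₂/T₁) with C_p = 5R/2 = 20.79 J mol⁻¹ K⁻¹.
ΔS = 3.62 × 20.79 × ln(925.15/401.15) = 62.9 J/K.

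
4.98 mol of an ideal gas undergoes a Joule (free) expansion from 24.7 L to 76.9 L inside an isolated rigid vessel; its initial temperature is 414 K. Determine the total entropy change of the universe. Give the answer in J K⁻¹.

ΔS_universe = 47 J/K

For an ideal gas in free expansion Q = 0 and W = 0, so T is unchanged.
Entropy is a state function; using a reversible isothermal path, ΔS_gas = nR ln(V₂/V₁) = 4.98 × 8.314 × ln(76.9/24.7) = 47 J/K.
The insulated surroundings exchange no heat, so ΔS_surr = 0 and ΔS_universe = ΔS_gas.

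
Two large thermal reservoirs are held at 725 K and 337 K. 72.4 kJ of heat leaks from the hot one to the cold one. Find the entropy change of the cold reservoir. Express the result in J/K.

ΔS_cold = 215 J/K

The cold reservoir gains heat Q, so ΔS_cold = +Q/T_C = 72400/337 = 215 J/K.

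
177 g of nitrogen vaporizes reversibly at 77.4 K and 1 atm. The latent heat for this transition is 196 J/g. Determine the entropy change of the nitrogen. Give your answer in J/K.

Heat absorbed by the substance: Q = mL = 177 × 196 = 34692 J.
At constant T, ΔS = Q_rev/T = 34692 / 77.4 = 448 J/K.

ΔS = 448 J/K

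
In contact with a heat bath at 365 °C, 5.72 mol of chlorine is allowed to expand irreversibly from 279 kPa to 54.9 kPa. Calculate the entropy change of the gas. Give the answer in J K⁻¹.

ΔS_gas = 77.3 J/K

Entropy is a state function, so ΔS_gas depends only on the end states.
For an isothermal ideal gas ΔS_gas = nR ln(P₁/P₂) = 5.72 × 8.314 × ln(279/54.9) = 77.3 J/K.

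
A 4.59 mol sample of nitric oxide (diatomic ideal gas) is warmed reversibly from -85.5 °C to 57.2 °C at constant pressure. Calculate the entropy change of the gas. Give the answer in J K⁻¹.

In kelvin: T₁ = 187.65 K, T₂ = 330.35 K. At constant pressure, ΔS = nC_p ln(T₂/T₁) with C_p = 7R/2 = 29.1 J mol⁻¹ K⁻¹.
ΔS = 4.59 × 29.1 × ln(330.35/187.65) = 75.5 J/K.

ΔS = 75.5 J/K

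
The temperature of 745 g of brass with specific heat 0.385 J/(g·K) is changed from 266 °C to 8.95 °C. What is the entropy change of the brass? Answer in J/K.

In kelvin: T₁ = 539.15 K, T₂ = 282.1 K. ΔS = ∫dQ_rev/T = m c ln(T₂/T₁) = 745 × 0.385 × ln(282.1/539.15) = -186 J/K.

ΔS = -186 J/K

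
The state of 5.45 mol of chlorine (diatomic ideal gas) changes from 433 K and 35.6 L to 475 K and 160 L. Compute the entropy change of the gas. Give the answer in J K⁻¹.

Entropy is a state function: ΔS = nC_V ln(T₂/T₁) + nR ln(V₂/V₁), with C_V = 5R/2 = 20.79 J mol⁻¹ K⁻¹ for a diatomic ideal gas.
ΔS = 5.45 × [20.79 × ln(475/433) + 8.314 × ln(160/35.6)] = 78.6 J/K.

ΔS = 78.6 J/K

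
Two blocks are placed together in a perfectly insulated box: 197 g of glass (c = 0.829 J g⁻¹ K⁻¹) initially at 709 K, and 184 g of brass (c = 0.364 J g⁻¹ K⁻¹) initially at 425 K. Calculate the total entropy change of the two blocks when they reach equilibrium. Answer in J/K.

Energy balance: T_f = (m₁c₁T₁ + m₂c₂T₂)/(m₁c₁ + m₂c₂) = 626.4 K.
ΔS₁ = m₁c₁ ln(T_f/T₁) = 163.313 × ln(626.4/709) = -20.23 J/K.
ΔS₂ = m₂c₂ ln(T_f/T₂) = 66.976 × ln(626.4/425) = 25.98 J/K.
ΔS_total = -20.23 + 25.98 = 5.75 J/K.

ΔS_total = 5.75 J/K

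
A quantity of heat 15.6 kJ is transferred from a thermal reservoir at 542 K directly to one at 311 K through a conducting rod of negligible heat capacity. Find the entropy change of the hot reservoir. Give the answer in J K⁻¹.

ΔS_hot = -28.8 J/K

The hot reservoir loses heat Q, so ΔS_hot = −Q/T_H = −15600/542 = -28.8 J/K.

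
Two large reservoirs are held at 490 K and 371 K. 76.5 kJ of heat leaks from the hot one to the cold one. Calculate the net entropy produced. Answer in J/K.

ΔS_hot = −Q/T_H = −76500/490 = -156.1 J/K and ΔS_cold = +Q/T_C = 76500/371 = 206.2 J/K.
ΔS_total = -156.1 + 206.2 = 50.1 J/K, positive as the second law requires.

ΔS_total = 50.1 J/K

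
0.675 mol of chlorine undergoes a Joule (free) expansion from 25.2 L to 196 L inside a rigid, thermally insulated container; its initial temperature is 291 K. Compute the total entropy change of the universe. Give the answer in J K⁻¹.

No heat is exchanged and no work is done, so the ideal-gas temperature stays constant.
Entropy is a state function; using a reversible isothermal path, ΔS_gas = nR ln(V₂/V₁) = 0.675 × 8.314 × ln(196/25.2) = 11.5 J/K.
The insulated surroundings exchange no heat, so ΔS_surr = 0 and ΔS_universe = ΔS_gas.

ΔS_universe = 11.5 J/K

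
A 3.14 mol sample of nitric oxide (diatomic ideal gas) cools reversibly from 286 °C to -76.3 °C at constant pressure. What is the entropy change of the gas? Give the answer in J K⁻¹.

In kelvin: T₁ = 559.15 K, T₂ = 196.85 K. At constant pressure, ΔS = nC_p ln(T₂/T₁) with C_p = 7R/2 = 29.1 J mol⁻¹ K⁻¹.
ΔS = 3.14 × 29.1 × ln(196.85/559.15) = -95.4 J/K.

ΔS = -95.4 J/K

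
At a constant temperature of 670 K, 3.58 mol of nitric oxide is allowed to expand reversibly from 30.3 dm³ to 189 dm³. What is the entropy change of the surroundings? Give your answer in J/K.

For an isothermal ideal gas ΔS_gas = nR ln(V₂/V₁) = 3.58 × 8.314 × ln(189/30.3) = 54.5 J/K.
The process is reversible, so ΔS_surr = −ΔS_gas = -54.5 J/K and ΔS_universe = 0.

ΔS_surr = -54.5 J/K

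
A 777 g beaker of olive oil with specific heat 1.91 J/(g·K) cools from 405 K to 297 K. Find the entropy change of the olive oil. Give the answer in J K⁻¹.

ΔS = ∫dQ_rev/T = m c ln(T₂/T₁) = 777 × 1.91 × ln(297/405) = -460 J/K.

ΔS = -460 J/K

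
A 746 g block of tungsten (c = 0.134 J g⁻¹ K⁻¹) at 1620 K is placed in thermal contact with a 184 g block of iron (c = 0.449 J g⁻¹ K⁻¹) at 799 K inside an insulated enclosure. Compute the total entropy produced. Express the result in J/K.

Energy balance: T_f = (m₁c₁T₁ + m₂c₂T₂)/(m₁c₁ + m₂c₂) = 1248.5 K.
ΔS₁ = m₁c₁ ln(T_f/T₁) = 99.964 × ln(1248.5/1620) = -26.04 J/K.
ΔS₂ = m₂c₂ ln(T_f/T₂) = 82.616 × ln(1248.5/799) = 36.87 J/K.
ΔS_total = -26.04 + 36.87 = 10.8 J/K.

ΔS_total = 10.8 J/K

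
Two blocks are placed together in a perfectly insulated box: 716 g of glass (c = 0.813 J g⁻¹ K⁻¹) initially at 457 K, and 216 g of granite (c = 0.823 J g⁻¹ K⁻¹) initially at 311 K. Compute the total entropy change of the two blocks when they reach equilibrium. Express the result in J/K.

ΔS_total = 9.39 J/K

Energy balance: T_f = (m₁c₁T₁ + m₂c₂T₂)/(m₁c₁ + m₂c₂) = 422.84 K.
ΔS₁ = m₁c₁ ln(T_f/T₁) = 582.108 × ln(422.84/457) = -45.22 J/K.
ΔS₂ = m₂c₂ ln(T_f/T₂) = 177.768 × ln(422.84/311) = 54.61 J/K.
ΔS_total = -45.22 + 54.61 = 9.39 J/K.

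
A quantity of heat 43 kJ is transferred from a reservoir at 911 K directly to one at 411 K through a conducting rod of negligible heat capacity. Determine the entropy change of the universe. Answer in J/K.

ΔS_total = 57.4 J/K

ΔS_hot = −Q/T_H = −43000/911 = -47.2 J/K and ΔS_cold = +Q/T_C = 43000/411 = 104.6 J/K.
ΔS_total = -47.2 + 104.6 = 57.4 J/K, positive as the second law requires.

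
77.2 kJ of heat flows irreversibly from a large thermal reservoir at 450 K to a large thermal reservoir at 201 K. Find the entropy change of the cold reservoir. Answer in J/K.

The cold reservoir gains heat Q, so ΔS_cold = +Q/T_C = 77200/201 = 384 J/K.

ΔS_cold = 384 J/K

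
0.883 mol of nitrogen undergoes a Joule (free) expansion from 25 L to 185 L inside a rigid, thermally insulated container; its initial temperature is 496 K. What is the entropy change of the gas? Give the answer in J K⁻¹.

No heat is exchanged and no work is done, so the ideal-gas temperature stays constant.
Entropy is a state function; using a reversible isothermal path, ΔS_gas = nR ln(V₂/V₁) = 0.883 × 8.314 × ln(185/25) = 14.7 J/K.

ΔS_gas = 14.7 J/K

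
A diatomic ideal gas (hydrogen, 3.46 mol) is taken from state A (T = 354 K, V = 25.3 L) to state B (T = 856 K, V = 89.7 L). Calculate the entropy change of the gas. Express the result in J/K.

ΔS = 99.9 J/K

Entropy is a state function: ΔS = nC_V ln(T₂/T₁) + nR ln(V₂/V₁), with C_V = 5R/2 = 20.79 J mol⁻¹ K⁻¹ for a diatomic ideal gas.
ΔS = 3.46 × [20.79 × ln(856/354) + 8.314 × ln(89.7/25.3)] = 99.9 J/K.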